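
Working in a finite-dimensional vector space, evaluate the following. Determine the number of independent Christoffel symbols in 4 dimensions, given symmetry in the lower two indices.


Christoffel symbols Gamma^k_{ij} are symmetric in i,j, so there are d * d(d+1)/2 independent symbols.
d = 4
d(d+1)/2 = 4 * 5 / 2 = 10
Total = 4 * 10 = 40

40


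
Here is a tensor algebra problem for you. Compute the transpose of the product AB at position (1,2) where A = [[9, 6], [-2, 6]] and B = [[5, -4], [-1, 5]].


(AB)^T_{ij} = (AB)_{ji} = sum_k A_{jk} B_{ki}.
For i=1, j=2 we need (AB)_{21}:
A_{21} * B_{11} = -2 * 5 = -10
A_{22} * B_{21} = 6 * -1 = -6
Sum = -10 + -6 = -16

-16


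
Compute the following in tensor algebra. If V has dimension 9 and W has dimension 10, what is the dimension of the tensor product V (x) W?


The dimension of a tensor product is the product of dimensions.
dim(V) = 9, dim(W) = 10
dim(V (x) W) = 9 * 10 = 90

90


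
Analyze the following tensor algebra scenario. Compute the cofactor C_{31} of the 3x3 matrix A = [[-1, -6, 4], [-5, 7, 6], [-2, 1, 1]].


To find cofactor C_{31}, delete row 3 and column 1.
The resulting 2x2 submatrix is: [[-6, 4], [7, 6]]
Minor M_{31} = -6*6 - 4*7
  = -36 - 28 = -64
Sign = (-1)^(3+1) = (-1)^4 = 1
Cofactor C_{31} = 1 * -64 = -64

-64


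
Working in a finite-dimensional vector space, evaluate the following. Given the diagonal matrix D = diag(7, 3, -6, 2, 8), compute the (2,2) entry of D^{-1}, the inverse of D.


For a diagonal matrix, the inverse has entries (D^{-1})_{ii} = 1/d_{ii}.
The diagonal entries are: d_{11} = 7, d_{22} = 3, d_{33} = -6, d_{44} = 2, d_{55} = 8
We need (D^{-1})_{22} = 1/d_{22} = 1/3 = 1/3

1/3


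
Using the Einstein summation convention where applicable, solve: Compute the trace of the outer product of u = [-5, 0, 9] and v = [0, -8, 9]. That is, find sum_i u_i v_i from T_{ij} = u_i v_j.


The outer product gives T_{ij} = u_i v_j.
The trace (contraction) is Tr(T) = sum_i T_{ii} = sum_i u_i v_i.
Diagonal entries:
T_{11} = u_1 * v_1 = -5 * 0 = 0
T_{22} = u_2 * v_2 = 0 * -8 = 0
T_{33} = u_3 * v_3 = 9 * 9 = 81
Tr(T) = 0 + 0 + 81 = 81

81


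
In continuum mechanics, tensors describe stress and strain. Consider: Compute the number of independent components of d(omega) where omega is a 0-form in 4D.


The exterior derivative of a p-form is a (p+1)-form.
Its number of independent components is C(n, p+1).
n = 4, p+1 = 1
C(4, 1) = 4

4


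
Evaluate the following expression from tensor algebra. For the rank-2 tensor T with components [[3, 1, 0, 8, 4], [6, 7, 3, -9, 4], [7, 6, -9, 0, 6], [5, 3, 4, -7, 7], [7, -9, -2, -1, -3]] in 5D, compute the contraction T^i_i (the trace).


The contraction (trace) of a rank-2 tensor is the sum of its diagonal elements.
Diagonal entries: A[1,1] = 3, A[2,2] = 7, A[3,3] = -9, A[4,4] = -7, A[5,5] = -3
Tr(A) = 3 + 7 + -9 + -7 + -3 = -9

-9


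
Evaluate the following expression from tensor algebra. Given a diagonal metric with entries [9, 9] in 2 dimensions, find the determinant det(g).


For a diagonal metric, the determinant is the product of diagonal entries.
Diagonal entries: 9, 9
det(g) = 9 * 9 = 81

81


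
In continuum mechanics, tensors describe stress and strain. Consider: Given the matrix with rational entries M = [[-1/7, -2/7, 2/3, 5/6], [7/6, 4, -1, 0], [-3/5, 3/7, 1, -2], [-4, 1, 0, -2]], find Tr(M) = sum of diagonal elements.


The trace is the sum of diagonal entries.
Diagonal: M[1,1] = -1/7, M[2,2] = 4, M[3,3] = 1, M[4,4] = -2
Tr(M) = -1/7 + 4 + 1 + -2
Computing step by step:
After adding M[1,1]: -1/7
After adding M[2,2]: 27/7
After adding M[3,3]: 34/7
After adding M[4,4]: 20/7
Tr(M) = 20/7

20/7


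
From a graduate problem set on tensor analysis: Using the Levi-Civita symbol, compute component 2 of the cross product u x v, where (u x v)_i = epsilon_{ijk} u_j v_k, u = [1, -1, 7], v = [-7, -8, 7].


(u x v)_2 = sum_{j,k} epsilon_{2jk} u_j v_k. Only permutations of (1,2,3) contribute; the two non-zero terms are:
eps_{213} u_1 v_3 = -1 * 1 * 7 = -7
eps_{231} u_3 v_1 = 1 * 7 * -7 = -49
(u x v)_2 = -56

-56


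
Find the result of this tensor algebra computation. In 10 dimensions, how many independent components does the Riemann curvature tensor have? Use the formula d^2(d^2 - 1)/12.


The Riemann tensor in d dimensions has d^2(d^2 - 1)/12 independent components.
d = 10, so d^2 = 100
d^2 - 1 = 99
d^2(d^2 - 1) = 100 * 99 = 9900
Divide by 12: 9900 / 12 = 825

825


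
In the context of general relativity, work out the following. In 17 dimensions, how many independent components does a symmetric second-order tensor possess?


A symmetric rank-2 tensor in d dimensions has d(d+1)/2 independent components.
d = 17
d(d+1)/2 = 17 * 18 / 2 = 306 / 2 = 153

153


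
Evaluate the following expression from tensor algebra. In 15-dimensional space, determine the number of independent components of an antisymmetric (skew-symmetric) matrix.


An antisymmetric rank-2 tensor satisfies A_{ij} = -A_{ji}, so diagonal entries are zero.
The independent components are the upper-triangular entries: C(n, 2) = n(n-1)/2.
n = 15
C(15, 2) = 15 * 14 / 2 = 210 / 2 = 105

105


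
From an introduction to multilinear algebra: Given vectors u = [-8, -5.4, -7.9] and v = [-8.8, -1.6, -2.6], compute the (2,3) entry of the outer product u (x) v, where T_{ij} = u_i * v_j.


The outer product entry T_{ij} = u_i * v_j.
We need i=2, j=3.
u_2 = -5.4, v_3 = -2.6
T_{2,3} = -5.4 * -2.6 = 14.04

14.04


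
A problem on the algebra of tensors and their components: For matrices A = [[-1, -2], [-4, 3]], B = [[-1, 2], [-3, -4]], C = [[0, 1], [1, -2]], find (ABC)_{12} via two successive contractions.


(ABC)_{12} = sum_m (AB)_{1m} C_{m2}. First compute row 1 of AB.
(AB)_{11} = -1*-1 + -2*-3 = 7
(AB)_{12} = -1*2 + -2*-4 = 6
Now contract with column 2 of C:
(AB)_{11} * C_{12} = 7 * 1 = 7
(AB)_{12} * C_{22} = 6 * -2 = -12
(ABC)_{12} = 7 + -12 = -5

-5


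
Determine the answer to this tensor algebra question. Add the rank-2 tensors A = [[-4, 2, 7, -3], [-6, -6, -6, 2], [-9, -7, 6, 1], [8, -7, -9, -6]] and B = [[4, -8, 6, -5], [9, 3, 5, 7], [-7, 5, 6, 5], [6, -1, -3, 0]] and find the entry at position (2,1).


Tensor addition is component-wise: (A + B)_{ij} = A_{ij} + B_{ij}.
A_{21} = -6
B_{21} = 9
(A + B)_{21} = -6 + 9 = 3

3


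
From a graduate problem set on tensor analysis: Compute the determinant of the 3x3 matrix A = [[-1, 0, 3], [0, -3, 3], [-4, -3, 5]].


Expanding along the first row, det(A) = a11*M_11 - a12*M_12 + a13*M_13, where M_1j is the (1,j) minor.
Minor M_11 = -3*5 - 3*-3 = -6
Minor M_12 = 0*5 - 3*-4 = 12
Minor M_13 = 0*-3 - -3*-4 = -12
det = -1*(-6) - 0*(12) + 3*(-12)
    = 6 - 0 + -36
    = -30

-30


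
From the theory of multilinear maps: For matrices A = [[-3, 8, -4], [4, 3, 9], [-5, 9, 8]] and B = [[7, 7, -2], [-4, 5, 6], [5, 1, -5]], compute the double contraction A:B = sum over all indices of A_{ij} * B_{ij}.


A:B = sum over all i,j of A_{ij} * B_{ij}.
Row 1: -3*7=-21, 8*7=56, -4*-2=8 => row sum = 43
Row 2: 4*-4=-16, 3*5=15, 9*6=54 => row sum = 53
Row 3: -5*5=-25, 9*1=9, 8*-5=-40 => row sum = -56
Total = 43 + 53 + -56 = 40

40


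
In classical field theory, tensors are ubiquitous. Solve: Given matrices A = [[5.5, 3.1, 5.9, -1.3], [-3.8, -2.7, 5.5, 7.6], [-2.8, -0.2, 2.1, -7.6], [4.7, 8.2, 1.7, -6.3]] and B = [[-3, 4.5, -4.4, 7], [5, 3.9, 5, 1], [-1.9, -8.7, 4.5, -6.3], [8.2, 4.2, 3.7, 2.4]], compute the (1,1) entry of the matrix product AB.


(AB)_{ij} = sum_k A_{ik} B_{kj}.
For i=1, j=1:
A_{11} * B_{11} = 5.5 * -3 = -16.5
A_{12} * B_{21} = 3.1 * 5 = 15.5
A_{13} * B_{31} = 5.9 * -1.9 = -11.21
A_{14} * B_{41} = -1.3 * 8.2 = -10.66
Sum = -16.5 + 15.5 + -11.21 + -10.66 = -22.87

-22.87


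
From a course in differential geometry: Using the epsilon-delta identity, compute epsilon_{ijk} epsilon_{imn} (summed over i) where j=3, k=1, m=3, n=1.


Using the identity: epsilon_{ijk} epsilon_{imn} = delta_{jm} delta_{kn} - delta_{jn} delta_{km}.
delta_{33} = 1
delta_{11} = 1
delta_{31} = 0
delta_{13} = 0
Result = 1 * 1 - 0 * 0 = 1 - 0 = 1

1


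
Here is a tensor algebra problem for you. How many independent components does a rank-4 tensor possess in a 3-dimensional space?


The number of components of a rank-r tensor in d dimensions is d^r.
Here d = 3 and r = 4.
3^4 = 81

81


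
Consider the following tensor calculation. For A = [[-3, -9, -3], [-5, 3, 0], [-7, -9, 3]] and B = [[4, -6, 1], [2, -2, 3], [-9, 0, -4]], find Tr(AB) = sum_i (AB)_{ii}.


Tr(AB) = sum_i (AB)_{ii} where (AB)_{ii} = sum_k A_{ik} B_{ki}.
(AB)_{11} = -3*4 + -9*2 + -3*-9 = -3
(AB)_{22} = -5*-6 + 3*-2 + 0*0 = 24
(AB)_{33} = -7*1 + -9*3 + 3*-4 = -46
Tr(AB) = -3 + 24 + -46 = -25

-25


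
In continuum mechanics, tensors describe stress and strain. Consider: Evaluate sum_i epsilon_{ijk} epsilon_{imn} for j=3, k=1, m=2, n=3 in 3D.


Using the identity: epsilon_{ijk} epsilon_{imn} = delta_{jm} delta_{kn} - delta_{jn} delta_{km}.
delta_{32} = 0
delta_{13} = 0
delta_{33} = 1
delta_{12} = 0
Result = 0 * 0 - 1 * 0 = 0 - 0 = 0

0


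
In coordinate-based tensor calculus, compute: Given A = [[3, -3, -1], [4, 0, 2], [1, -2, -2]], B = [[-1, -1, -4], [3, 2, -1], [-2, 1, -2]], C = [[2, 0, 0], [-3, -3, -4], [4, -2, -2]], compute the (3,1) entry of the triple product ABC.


(ABC)_{31} = sum_m (AB)_{3m} C_{m1}. First compute row 3 of AB.
(AB)_{31} = 1*-1 + -2*3 + -2*-2 = -3
(AB)_{32} = 1*-1 + -2*2 + -2*1 = -7
(AB)_{33} = 1*-4 + -2*-1 + -2*-2 = 2
Now contract with column 1 of C:
(AB)_{31} * C_{11} = -3 * 2 = -6
(AB)_{32} * C_{21} = -7 * -3 = 21
(AB)_{33} * C_{31} = 2 * 4 = 8
(ABC)_{31} = -6 + 21 + 8 = 23

23


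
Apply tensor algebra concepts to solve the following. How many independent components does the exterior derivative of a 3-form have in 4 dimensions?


The exterior derivative of a p-form is a (p+1)-form.
Its number of independent components is C(n, p+1).
n = 4, p+1 = 4
C(4, 4) = 1

1


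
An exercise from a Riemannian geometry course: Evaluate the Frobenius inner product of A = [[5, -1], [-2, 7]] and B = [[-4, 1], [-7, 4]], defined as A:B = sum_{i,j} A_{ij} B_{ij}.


A:B = sum over all i,j of A_{ij} * B_{ij}.
Row 1: 5*-4=-20, -1*1=-1 => row sum = -21
Row 2: -2*-7=14, 7*4=28 => row sum = 42
Total = -21 + 42 = 21

21


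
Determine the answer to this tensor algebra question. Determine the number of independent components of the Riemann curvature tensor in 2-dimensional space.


The Riemann tensor in d dimensions has d^2(d^2 - 1)/12 independent components.
d = 2, so d^2 = 4
d^2 - 1 = 3
d^2(d^2 - 1) = 4 * 3 = 12
Divide by 12: 12 / 12 = 1

1


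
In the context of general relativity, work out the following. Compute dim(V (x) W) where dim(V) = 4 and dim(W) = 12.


The dimension of a tensor product is the product of dimensions.
dim(V) = 4, dim(W) = 12
dim(V (x) W) = 4 * 12 = 48

48


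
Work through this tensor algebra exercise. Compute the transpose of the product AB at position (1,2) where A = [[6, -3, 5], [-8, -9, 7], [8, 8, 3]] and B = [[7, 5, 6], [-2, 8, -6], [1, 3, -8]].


(AB)^T_{ij} = (AB)_{ji} = sum_k A_{jk} B_{ki}.
For i=1, j=2 we need (AB)_{21}:
A_{21} * B_{11} = -8 * 7 = -56
A_{22} * B_{21} = -9 * -2 = 18
A_{23} * B_{31} = 7 * 1 = 7
Sum = -56 + 18 + 7 = -31

-31


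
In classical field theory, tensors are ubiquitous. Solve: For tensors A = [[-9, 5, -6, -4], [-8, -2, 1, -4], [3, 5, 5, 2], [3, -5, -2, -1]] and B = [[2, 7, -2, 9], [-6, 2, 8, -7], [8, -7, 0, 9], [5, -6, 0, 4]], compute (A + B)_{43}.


Tensor addition is component-wise: (A + B)_{ij} = A_{ij} + B_{ij}.
A_{43} = -2
B_{43} = 0
(A + B)_{43} = -2 + 0 = -2

-2


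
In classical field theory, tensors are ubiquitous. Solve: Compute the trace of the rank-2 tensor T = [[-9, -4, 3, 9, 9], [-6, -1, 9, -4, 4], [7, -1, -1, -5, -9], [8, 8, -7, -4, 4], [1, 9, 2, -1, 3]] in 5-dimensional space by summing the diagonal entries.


The contraction (trace) of a rank-2 tensor is the sum of its diagonal elements.
Diagonal entries: A[1,1] = -9, A[2,2] = -1, A[3,3] = -1, A[4,4] = -4, A[5,5] = 3
Tr(A) = -9 + -1 + -1 + -4 + 3 = -12

-12


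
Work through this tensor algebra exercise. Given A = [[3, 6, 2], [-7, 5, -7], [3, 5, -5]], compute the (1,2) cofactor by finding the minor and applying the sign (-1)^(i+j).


To find cofactor C_{12}, delete row 1 and column 2.
The resulting 2x2 submatrix is: [[-7, -7], [3, -5]]
Minor M_{12} = -7*-5 - -7*3
  = 35 - -21 = 56
Sign = (-1)^(1+2) = (-1)^3 = -1
Cofactor C_{12} = -1 * 56 = -56

-56


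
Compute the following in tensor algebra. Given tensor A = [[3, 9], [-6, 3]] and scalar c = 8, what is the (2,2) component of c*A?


Scalar multiplication: (cA)_{ij} = c * A_{ij}.
c = 8
A_{22} = 3
(cA)_{22} = 8 * 3 = 24

24


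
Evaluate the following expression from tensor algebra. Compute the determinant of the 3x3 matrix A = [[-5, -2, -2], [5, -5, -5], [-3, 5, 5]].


Expanding along the first row, det(A) = a11*M_11 - a12*M_12 + a13*M_13, where M_1j is the (1,j) minor.
Minor M_11 = -5*5 - -5*5 = 0
Minor M_12 = 5*5 - -5*-3 = 10
Minor M_13 = 5*5 - -5*-3 = 10
det = -5*(0) - -2*(10) + -2*(10)
    = 0 - -20 + -20
    = 0

0


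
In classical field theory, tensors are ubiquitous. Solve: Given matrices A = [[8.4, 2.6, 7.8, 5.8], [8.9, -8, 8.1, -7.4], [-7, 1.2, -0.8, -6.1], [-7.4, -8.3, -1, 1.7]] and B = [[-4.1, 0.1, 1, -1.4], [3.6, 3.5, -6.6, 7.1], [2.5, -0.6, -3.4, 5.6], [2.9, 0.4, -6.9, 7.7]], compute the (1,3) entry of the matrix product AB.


(AB)_{ij} = sum_k A_{ik} B_{kj}.
For i=1, j=3:
A_{11} * B_{13} = 8.4 * 1 = 8.4
A_{12} * B_{23} = 2.6 * -6.6 = -17.16
A_{13} * B_{33} = 7.8 * -3.4 = -26.52
A_{14} * B_{43} = 5.8 * -6.9 = -40.02
Sum = 8.4 + -17.16 + -26.52 + -40.02 = -75.3

-75.3


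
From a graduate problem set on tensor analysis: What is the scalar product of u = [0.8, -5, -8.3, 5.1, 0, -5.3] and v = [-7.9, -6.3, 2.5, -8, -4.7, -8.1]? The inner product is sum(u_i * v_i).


The inner product u . v = sum of u_i * v_i.
Term-by-term: 0.8 * -7.9, -5 * -6.3, -8.3 * 2.5, 5.1 * -8, 0 * -4.7, -5.3 * -8.1
Products: -6.32, 31.5, -20.75, -40.8, 0, 42.93
Sum = -6.32 + 31.5 + -20.75 + -40.8 + 0 + 42.93 = 6.56

6.56


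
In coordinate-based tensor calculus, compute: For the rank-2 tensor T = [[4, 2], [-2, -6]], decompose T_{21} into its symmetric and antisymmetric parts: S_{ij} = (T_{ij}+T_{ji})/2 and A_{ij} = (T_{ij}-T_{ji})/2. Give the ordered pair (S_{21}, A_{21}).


T_{21} = -2
T_{12} = 2
S_{21} = (-2 + 2)/2 = 0/2 = 0
A_{21} = (-2 - 2)/2 = -4/2 = -2
Check: S + A = 0 + -2 = -2 = T_{21}.

(0, -2)


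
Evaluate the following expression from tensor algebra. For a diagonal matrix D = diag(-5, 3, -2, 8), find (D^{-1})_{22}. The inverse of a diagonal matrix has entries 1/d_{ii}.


For a diagonal matrix, the inverse has entries (D^{-1})_{ii} = 1/d_{ii}.
The diagonal entries are: d_{11} = -5, d_{22} = 3, d_{33} = -2, d_{44} = 8
We need (D^{-1})_{22} = 1/d_{22} = 1/3 = 1/3

1/3


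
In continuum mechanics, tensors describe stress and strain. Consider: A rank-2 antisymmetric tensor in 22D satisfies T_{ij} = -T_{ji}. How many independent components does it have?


An antisymmetric rank-2 tensor satisfies A_{ij} = -A_{ji}, so diagonal entries are zero.
The independent components are the upper-triangular entries: C(n, 2) = n(n-1)/2.
n = 22
C(22, 2) = 22 * 21 / 2 = 462 / 2 = 231

231


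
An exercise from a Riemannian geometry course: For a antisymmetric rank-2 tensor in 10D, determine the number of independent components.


A antisymmetric rank-2 tensor in d dimensions has d(d-1)/2 independent components.
d = 10
d(d-1)/2 = 10 * 9 / 2 = 90 / 2 = 45

45


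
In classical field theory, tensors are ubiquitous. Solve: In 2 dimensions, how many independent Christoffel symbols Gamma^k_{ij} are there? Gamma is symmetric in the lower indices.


Christoffel symbols Gamma^k_{ij} are symmetric in i,j, so there are d * d(d+1)/2 independent symbols.
d = 2
d(d+1)/2 = 2 * 3 / 2 = 3
Total = 2 * 3 = 6

6


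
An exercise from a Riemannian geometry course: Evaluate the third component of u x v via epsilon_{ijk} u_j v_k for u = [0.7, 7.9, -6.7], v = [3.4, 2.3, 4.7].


(u x v)_3 = sum_{j,k} epsilon_{3jk} u_j v_k. Only permutations of (1,2,3) contribute; the two non-zero terms are:
eps_{312} u_1 v_2 = 1 * 0.7 * 2.3 = 1.61
eps_{321} u_2 v_1 = -1 * 7.9 * 3.4 = -26.86
(u x v)_3 = -25.25

-25.25


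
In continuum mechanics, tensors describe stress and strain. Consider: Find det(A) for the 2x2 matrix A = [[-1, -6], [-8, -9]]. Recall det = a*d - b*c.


For a 2x2 matrix [[a, b], [c, d]], det = a*d - b*c.
a = -1, b = -6, c = -8, d = -9
a*d = -1 * -9 = 9
b*c = -6 * -8 = 48
det = 9 - 48 = -39

-39


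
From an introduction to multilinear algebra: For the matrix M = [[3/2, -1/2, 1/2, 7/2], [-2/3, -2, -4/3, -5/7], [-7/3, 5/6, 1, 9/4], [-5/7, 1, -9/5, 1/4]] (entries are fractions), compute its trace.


The trace is the sum of diagonal entries.
Diagonal: M[1,1] = 3/2, M[2,2] = -2, M[3,3] = 1, M[4,4] = 1/4
Tr(M) = 3/2 + -2 + 1 + 1/4
Computing step by step:
After adding M[1,1]: 3/2
After adding M[2,2]: -1/2
After adding M[3,3]: 1/2
After adding M[4,4]: 3/4
Tr(M) = 3/4

3/4


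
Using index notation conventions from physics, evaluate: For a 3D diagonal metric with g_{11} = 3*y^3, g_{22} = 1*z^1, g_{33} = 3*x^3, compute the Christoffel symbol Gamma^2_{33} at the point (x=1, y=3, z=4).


For a diagonal metric, Gamma^k_{ij} = (1/2) g^{kk} (dg_{ik}/dx_j + dg_{jk}/dx_i - dg_{ij}/dx_k).
The metric is diagonal, so g_{ab} = 0 for a != b.
At the given point: g_{11} = 81, g_{22} = 4, g_{33} = 3
g^{22} = 1/4
dg_{32}/dx_3 = 0 (off-diagonal)
dg_{32}/dx_3 = 0 (off-diagonal)
dg_{33}/dx_2 = dg_{33}/dx_2 = 0
Numerator = 0 + 0 - 0 = 0
Gamma^2_{33} = 0 / (2 * 4) = 0

0


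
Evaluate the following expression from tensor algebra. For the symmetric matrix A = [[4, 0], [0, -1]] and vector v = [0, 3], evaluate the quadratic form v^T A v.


First compute Av:
(Av)_1 = 4*0 + 0*3 = 0
(Av)_2 = 0*0 + -1*3 = -3
Av = [0, -3]
Then v^T (Av) = 0*0 + 3*-3
= 0 + -9 = -9

-9


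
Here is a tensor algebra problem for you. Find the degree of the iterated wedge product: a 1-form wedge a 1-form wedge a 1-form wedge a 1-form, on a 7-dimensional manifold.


The degree of a wedge product is the sum of the degrees of the individual forms.
Degrees: 1, 1, 1, 1
Total degree = 1 + 1 + 1 + 1 = 4

4


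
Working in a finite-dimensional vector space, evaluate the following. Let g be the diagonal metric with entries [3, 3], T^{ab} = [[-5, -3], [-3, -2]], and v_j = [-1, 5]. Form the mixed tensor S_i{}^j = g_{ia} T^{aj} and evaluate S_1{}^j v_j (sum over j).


Step 1: lower the first index. For a diagonal metric, g_{ia} T^{aj} = g_{ii} T^{ij} (no sum on i).
g_{11} = 3
S_1{}^1 = 3 * T^{11} = 3 * -5 = -15
S_1{}^2 = 3 * T^{12} = 3 * -3 = -9
Step 2: contract S_1{}^j with v_j.
S_1{}^1 * v_1 = -15 * -1 = 15
S_1{}^2 * v_2 = -9 * 5 = -45
Result = 15 + -45 = -30

-30


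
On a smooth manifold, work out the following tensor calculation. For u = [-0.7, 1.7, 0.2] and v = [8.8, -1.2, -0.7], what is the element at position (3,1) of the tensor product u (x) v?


The outer product entry T_{ij} = u_i * v_j.
We need i=3, j=1.
u_3 = 0.2, v_1 = 8.8
T_{3,1} = 0.2 * 8.8 = 1.76

1.76


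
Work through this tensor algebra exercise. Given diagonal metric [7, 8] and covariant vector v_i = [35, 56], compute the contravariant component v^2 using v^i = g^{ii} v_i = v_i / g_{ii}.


To raise an index with a diagonal metric: v^i = v_i / g_{ii}.
For index 2: v_2 = 56, g_{22} = 8
v^2 = 56 / 8 = 7

7


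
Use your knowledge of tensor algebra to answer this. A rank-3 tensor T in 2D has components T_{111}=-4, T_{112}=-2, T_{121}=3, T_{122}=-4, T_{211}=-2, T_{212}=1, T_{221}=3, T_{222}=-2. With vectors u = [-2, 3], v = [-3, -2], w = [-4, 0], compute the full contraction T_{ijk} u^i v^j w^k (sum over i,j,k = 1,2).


S = sum over i,j,k of T_{ijk} u_i v_j w_k. Expanding all 8 terms:
T_{111}*u_1*v_1*w_1 = -4*-2*-3*-4 = 96  (running total: 96)
T_{112}*u_1*v_1*w_2 = -2*-2*-3*0 = 0  (running total: 96)
T_{121}*u_1*v_2*w_1 = 3*-2*-2*-4 = -48  (running total: 48)
T_{122}*u_1*v_2*w_2 = -4*-2*-2*0 = 0  (running total: 48)
T_{211}*u_2*v_1*w_1 = -2*3*-3*-4 = -72  (running total: -24)
T_{212}*u_2*v_1*w_2 = 1*3*-3*0 = 0  (running total: -24)
T_{221}*u_2*v_2*w_1 = 3*3*-2*-4 = 72  (running total: 48)
T_{222}*u_2*v_2*w_2 = -2*3*-2*0 = 0  (running total: 48)
S = 48

48


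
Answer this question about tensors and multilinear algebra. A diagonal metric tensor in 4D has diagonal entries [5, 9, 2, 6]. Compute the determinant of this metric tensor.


For a diagonal metric, the determinant is the product of diagonal entries.
Diagonal entries: 5, 9, 2, 6
det(g) = 5 * 9 * 2 * 6 = 540

540


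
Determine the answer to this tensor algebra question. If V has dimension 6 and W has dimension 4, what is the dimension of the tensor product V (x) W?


The dimension of a tensor product is the product of dimensions.
dim(V) = 6, dim(W) = 4
dim(V (x) W) = 6 * 4 = 24

24


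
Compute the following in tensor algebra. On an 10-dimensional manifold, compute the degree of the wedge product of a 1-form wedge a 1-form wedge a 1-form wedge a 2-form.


The degree of a wedge product is the sum of the degrees of the individual forms.
Degrees: 1, 1, 1, 2
Total degree = 1 + 1 + 1 + 2 = 5

5


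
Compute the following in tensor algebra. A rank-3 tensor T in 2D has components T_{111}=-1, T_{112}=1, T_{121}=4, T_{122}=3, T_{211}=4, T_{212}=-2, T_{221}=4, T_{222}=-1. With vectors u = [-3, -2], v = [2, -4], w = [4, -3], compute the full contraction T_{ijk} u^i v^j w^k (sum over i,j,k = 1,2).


S = sum over i,j,k of T_{ijk} u_i v_j w_k. Expanding all 8 terms:
T_{111}*u_1*v_1*w_1 = -1*-3*2*4 = 24  (running total: 24)
T_{112}*u_1*v_1*w_2 = 1*-3*2*-3 = 18  (running total: 42)
T_{121}*u_1*v_2*w_1 = 4*-3*-4*4 = 192  (running total: 234)
T_{122}*u_1*v_2*w_2 = 3*-3*-4*-3 = -108  (running total: 126)
T_{211}*u_2*v_1*w_1 = 4*-2*2*4 = -64  (running total: 62)
T_{212}*u_2*v_1*w_2 = -2*-2*2*-3 = -24  (running total: 38)
T_{221}*u_2*v_2*w_1 = 4*-2*-4*4 = 128  (running total: 166)
T_{222}*u_2*v_2*w_2 = -1*-2*-4*-3 = 24  (running total: 190)
S = 190

190


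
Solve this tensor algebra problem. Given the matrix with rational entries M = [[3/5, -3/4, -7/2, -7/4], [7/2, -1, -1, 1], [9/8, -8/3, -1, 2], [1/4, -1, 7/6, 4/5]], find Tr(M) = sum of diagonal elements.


The trace is the sum of diagonal entries.
Diagonal: M[1,1] = 3/5, M[2,2] = -1, M[3,3] = -1, M[4,4] = 4/5
Tr(M) = 3/5 + -1 + -1 + 4/5
Computing step by step:
After adding M[1,1]: 3/5
After adding M[2,2]: -2/5
After adding M[3,3]: -7/5
After adding M[4,4]: -3/5
Tr(M) = -3/5

-3/5


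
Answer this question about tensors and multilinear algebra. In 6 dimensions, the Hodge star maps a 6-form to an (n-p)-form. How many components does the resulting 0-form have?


The Hodge dual of a p-form on an n-dimensional manifold is an (n-p)-form.
n = 6, p = 6, so dual degree = 6 - 6 = 0
The number of components is C(n, n-p) = C(6, 0) = 1

1


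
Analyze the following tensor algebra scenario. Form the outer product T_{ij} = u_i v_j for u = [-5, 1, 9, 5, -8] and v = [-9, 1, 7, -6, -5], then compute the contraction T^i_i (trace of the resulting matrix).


The outer product gives T_{ij} = u_i v_j.
The trace (contraction) is Tr(T) = sum_i T_{ii} = sum_i u_i v_i.
Diagonal entries:
T_{11} = u_1 * v_1 = -5 * -9 = 45
T_{22} = u_2 * v_2 = 1 * 1 = 1
T_{33} = u_3 * v_3 = 9 * 7 = 63
T_{44} = u_4 * v_4 = 5 * -6 = -30
T_{55} = u_5 * v_5 = -8 * -5 = 40
Tr(T) = 45 + 1 + 63 + -30 + 40 = 119

119


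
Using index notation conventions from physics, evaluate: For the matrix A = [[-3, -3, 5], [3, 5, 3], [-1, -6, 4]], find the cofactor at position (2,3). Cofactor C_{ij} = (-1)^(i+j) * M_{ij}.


To find cofactor C_{23}, delete row 2 and column 3.
The resulting 2x2 submatrix is: [[-3, -3], [-1, -6]]
Minor M_{23} = -3*-6 - -3*-1
  = 18 - 3 = 15
Sign = (-1)^(2+3) = (-1)^5 = -1
Cofactor C_{23} = -1 * 15 = -15

-15


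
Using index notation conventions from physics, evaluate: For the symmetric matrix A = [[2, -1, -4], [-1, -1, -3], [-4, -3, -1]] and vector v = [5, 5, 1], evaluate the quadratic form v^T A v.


First compute Av:
(Av)_1 = 2*5 + -1*5 + -4*1 = 1
(Av)_2 = -1*5 + -1*5 + -3*1 = -13
(Av)_3 = -4*5 + -3*5 + -1*1 = -36
Av = [1, -13, -36]
Then v^T (Av) = 5*1 + 5*-13 + 1*-36
= 5 + -65 + -36 = -96

-96


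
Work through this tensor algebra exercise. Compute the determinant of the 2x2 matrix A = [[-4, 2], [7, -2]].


For a 2x2 matrix [[a, b], [c, d]], det = a*d - b*c.
a = -4, b = 2, c = 7, d = -2
a*d = -4 * -2 = 8
b*c = 2 * 7 = 14
det = 8 - 14 = -6

-6


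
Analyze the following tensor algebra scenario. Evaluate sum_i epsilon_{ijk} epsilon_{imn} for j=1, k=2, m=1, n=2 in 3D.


Using the identity: epsilon_{ijk} epsilon_{imn} = delta_{jm} delta_{kn} - delta_{jn} delta_{km}.
delta_{11} = 1
delta_{22} = 1
delta_{12} = 0
delta_{21} = 0
Result = 1 * 1 - 0 * 0 = 1 - 0 = 1

1


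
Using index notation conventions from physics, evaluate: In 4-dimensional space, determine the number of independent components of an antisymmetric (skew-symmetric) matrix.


An antisymmetric rank-2 tensor satisfies A_{ij} = -A_{ji}, so diagonal entries are zero.
The independent components are the upper-triangular entries: C(n, 2) = n(n-1)/2.
n = 4
C(4, 2) = 4 * 3 / 2 = 12 / 2 = 6

6


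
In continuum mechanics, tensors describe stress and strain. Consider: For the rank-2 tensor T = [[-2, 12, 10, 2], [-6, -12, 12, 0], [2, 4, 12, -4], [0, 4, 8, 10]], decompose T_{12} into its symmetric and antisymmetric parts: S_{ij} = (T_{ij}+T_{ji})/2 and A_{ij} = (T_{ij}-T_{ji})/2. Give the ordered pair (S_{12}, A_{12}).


T_{12} = 12
T_{21} = -6
S_{12} = (12 + -6)/2 = 6/2 = 3
A_{12} = (12 - -6)/2 = 18/2 = 9
Check: S + A = 3 + 9 = 12 = T_{12}.

(3, 9)


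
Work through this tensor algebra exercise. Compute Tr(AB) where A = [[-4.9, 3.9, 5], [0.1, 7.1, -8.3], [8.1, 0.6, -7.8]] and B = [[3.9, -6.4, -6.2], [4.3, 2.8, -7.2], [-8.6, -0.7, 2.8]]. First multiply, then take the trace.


Tr(AB) = sum_i (AB)_{ii} where (AB)_{ii} = sum_k A_{ik} B_{ki}.
(AB)_{11} = -4.9*3.9 + 3.9*4.3 + 5*-8.6 = -45.34
(AB)_{22} = 0.1*-6.4 + 7.1*2.8 + -8.3*-0.7 = 25.05
(AB)_{33} = 8.1*-6.2 + 0.6*-7.2 + -7.8*2.8 = -76.38
Tr(AB) = -45.34 + 25.05 + -76.38 = -96.67

-96.67


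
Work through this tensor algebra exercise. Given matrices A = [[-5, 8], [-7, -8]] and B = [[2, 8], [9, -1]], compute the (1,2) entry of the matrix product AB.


(AB)_{ij} = sum_k A_{ik} B_{kj}.
For i=1, j=2:
A_{11} * B_{12} = -5 * 8 = -40
A_{12} * B_{22} = 8 * -1 = -8
Sum = -40 + -8 = -48

-48


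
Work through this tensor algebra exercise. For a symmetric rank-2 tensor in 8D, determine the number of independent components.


A symmetric rank-2 tensor in d dimensions has d(d+1)/2 independent components.
d = 8
d(d+1)/2 = 8 * 9 / 2 = 72 / 2 = 36

36


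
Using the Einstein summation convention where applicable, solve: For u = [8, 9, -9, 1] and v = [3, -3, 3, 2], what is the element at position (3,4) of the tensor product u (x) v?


The outer product entry T_{ij} = u_i * v_j.
We need i=3, j=4.
u_3 = -9, v_4 = 2
T_{3,4} = -9 * 2 = -18

-18


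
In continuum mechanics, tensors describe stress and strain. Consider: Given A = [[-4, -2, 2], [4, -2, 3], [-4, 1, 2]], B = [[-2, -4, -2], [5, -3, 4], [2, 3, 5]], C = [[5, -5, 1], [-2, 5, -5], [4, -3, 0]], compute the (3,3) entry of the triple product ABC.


(ABC)_{33} = sum_m (AB)_{3m} C_{m3}. First compute row 3 of AB.
(AB)_{31} = -4*-2 + 1*5 + 2*2 = 17
(AB)_{32} = -4*-4 + 1*-3 + 2*3 = 19
(AB)_{33} = -4*-2 + 1*4 + 2*5 = 22
Now contract with column 3 of C:
(AB)_{31} * C_{13} = 17 * 1 = 17
(AB)_{32} * C_{23} = 19 * -5 = -95
(AB)_{33} * C_{33} = 22 * 0 = 0
(ABC)_{33} = 17 + -95 + 0 = -78

-78


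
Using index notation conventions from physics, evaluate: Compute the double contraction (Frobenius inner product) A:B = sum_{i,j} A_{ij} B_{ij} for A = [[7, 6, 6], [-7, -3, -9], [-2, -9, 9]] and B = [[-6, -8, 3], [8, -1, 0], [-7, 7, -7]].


A:B = sum over all i,j of A_{ij} * B_{ij}.
Row 1: 7*-6=-42, 6*-8=-48, 6*3=18 => row sum = -72
Row 2: -7*8=-56, -3*-1=3, -9*0=0 => row sum = -53
Row 3: -2*-7=14, -9*7=-63, 9*-7=-63 => row sum = -112
Total = -72 + -53 + -112 = -237

-237


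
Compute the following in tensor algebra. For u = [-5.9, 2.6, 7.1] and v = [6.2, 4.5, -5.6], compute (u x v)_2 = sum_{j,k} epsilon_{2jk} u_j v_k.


(u x v)_2 = sum_{j,k} epsilon_{2jk} u_j v_k. Only permutations of (1,2,3) contribute; the two non-zero terms are:
eps_{213} u_1 v_3 = -1 * -5.9 * -5.6 = -33.04
eps_{231} u_3 v_1 = 1 * 7.1 * 6.2 = 44.02
(u x v)_2 = 10.98

10.98


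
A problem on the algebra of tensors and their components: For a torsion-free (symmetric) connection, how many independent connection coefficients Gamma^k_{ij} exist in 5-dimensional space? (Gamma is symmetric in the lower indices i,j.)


Christoffel symbols Gamma^k_{ij} are symmetric in i,j, so there are d * d(d+1)/2 independent symbols.
d = 5
d(d+1)/2 = 5 * 6 / 2 = 15
Total = 5 * 15 = 75

75


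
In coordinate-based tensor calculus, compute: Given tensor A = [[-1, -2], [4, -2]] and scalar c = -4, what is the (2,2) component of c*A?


Scalar multiplication: (cA)_{ij} = c * A_{ij}.
c = -4
A_{22} = -2
(cA)_{22} = -4 * -2 = 8

8


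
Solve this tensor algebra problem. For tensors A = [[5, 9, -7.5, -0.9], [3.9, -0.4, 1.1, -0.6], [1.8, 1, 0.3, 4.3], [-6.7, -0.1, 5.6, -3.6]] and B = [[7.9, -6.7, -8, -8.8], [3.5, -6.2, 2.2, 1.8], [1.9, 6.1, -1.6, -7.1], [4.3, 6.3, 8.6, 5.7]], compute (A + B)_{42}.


Tensor addition is component-wise: (A + B)_{ij} = A_{ij} + B_{ij}.
A_{42} = -0.1
B_{42} = 6.3
(A + B)_{42} = -0.1 + 6.3 = 6.2

6.2


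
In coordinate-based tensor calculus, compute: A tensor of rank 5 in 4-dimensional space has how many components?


The number of components of a rank-r tensor in d dimensions is d^r.
Here d = 4 and r = 5.
4^5 = 1024

1024


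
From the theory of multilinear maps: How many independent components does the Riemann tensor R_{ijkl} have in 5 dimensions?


The Riemann tensor in d dimensions has d^2(d^2 - 1)/12 independent components.
d = 5, so d^2 = 25
d^2 - 1 = 24
d^2(d^2 - 1) = 25 * 24 = 600
Divide by 12: 600 / 12 = 50

50


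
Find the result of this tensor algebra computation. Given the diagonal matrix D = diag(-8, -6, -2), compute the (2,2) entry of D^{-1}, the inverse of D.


For a diagonal matrix, the inverse has entries (D^{-1})_{ii} = 1/d_{ii}.
The diagonal entries are: d_{11} = -8, d_{22} = -6, d_{33} = -2
We need (D^{-1})_{22} = 1/d_{22} = 1/-6 = -1/6

-1/6


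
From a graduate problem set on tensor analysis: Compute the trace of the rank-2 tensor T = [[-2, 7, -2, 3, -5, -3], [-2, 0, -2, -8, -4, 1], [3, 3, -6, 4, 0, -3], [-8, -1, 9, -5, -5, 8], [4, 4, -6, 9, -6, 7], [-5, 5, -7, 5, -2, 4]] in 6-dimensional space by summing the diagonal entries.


The contraction (trace) of a rank-2 tensor is the sum of its diagonal elements.
Diagonal entries: A[1,1] = -2, A[2,2] = 0, A[3,3] = -6, A[4,4] = -5, A[5,5] = -6, A[6,6] = 4
Tr(A) = -2 + 0 + -6 + -5 + -6 + 4 = -15

-15


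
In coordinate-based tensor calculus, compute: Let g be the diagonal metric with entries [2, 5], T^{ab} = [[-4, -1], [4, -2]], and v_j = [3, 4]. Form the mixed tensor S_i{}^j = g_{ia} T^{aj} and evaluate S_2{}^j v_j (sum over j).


Step 1: lower the first index. For a diagonal metric, g_{ia} T^{aj} = g_{ii} T^{ij} (no sum on i).
g_{22} = 5
S_2{}^1 = 5 * T^{21} = 5 * 4 = 20
S_2{}^2 = 5 * T^{22} = 5 * -2 = -10
Step 2: contract S_2{}^j with v_j.
S_2{}^1 * v_1 = 20 * 3 = 60
S_2{}^2 * v_2 = -10 * 4 = -40
Result = 60 + -40 = 20

20


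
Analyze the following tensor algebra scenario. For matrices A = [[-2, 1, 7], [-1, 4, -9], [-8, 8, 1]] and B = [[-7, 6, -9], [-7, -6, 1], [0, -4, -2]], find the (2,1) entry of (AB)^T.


(AB)^T_{ij} = (AB)_{ji} = sum_k A_{jk} B_{ki}.
For i=2, j=1 we need (AB)_{12}:
A_{11} * B_{12} = -2 * 6 = -12
A_{12} * B_{22} = 1 * -6 = -6
A_{13} * B_{32} = 7 * -4 = -28
Sum = -12 + -6 + -28 = -46

-46


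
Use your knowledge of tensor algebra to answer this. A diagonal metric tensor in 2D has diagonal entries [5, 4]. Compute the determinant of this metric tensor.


For a diagonal metric, the determinant is the product of diagonal entries.
Diagonal entries: 5, 4
det(g) = 5 * 4 = 20

20


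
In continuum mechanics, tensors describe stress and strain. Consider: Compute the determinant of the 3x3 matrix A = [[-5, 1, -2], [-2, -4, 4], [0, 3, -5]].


Expanding along the first row, det(A) = a11*M_11 - a12*M_12 + a13*M_13, where M_1j is the (1,j) minor.
Minor M_11 = -4*-5 - 4*3 = 8
Minor M_12 = -2*-5 - 4*0 = 10
Minor M_13 = -2*3 - -4*0 = -6
det = -5*(8) - 1*(10) + -2*(-6)
    = -40 - 10 + 12
    = -38

-38


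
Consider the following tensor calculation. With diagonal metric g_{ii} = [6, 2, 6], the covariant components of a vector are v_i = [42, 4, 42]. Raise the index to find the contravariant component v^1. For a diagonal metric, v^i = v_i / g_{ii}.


To raise an index with a diagonal metric: v^i = v_i / g_{ii}.
For index 1: v_1 = 42, g_{11} = 6
v^1 = 42 / 6 = 7

7


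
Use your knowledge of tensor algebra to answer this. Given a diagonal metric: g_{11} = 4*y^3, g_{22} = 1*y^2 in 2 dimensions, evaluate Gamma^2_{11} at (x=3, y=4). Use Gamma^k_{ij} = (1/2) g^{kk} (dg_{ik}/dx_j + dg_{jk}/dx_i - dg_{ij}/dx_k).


For a diagonal metric, Gamma^k_{ij} = (1/2) g^{kk} (dg_{ik}/dx_j + dg_{jk}/dx_i - dg_{ij}/dx_k).
The metric is diagonal, so g_{ab} = 0 for a != b.
At the given point: g_{11} = 256, g_{22} = 16
g^{22} = 1/16
dg_{12}/dx_1 = 0 (off-diagonal)
dg_{12}/dx_1 = 0 (off-diagonal)
dg_{11}/dx_2 = dg_{11}/dx_2 = 192
Numerator = 0 + 0 - 192 = -192
Gamma^2_{11} = -192 / (2 * 16) = -6

-6


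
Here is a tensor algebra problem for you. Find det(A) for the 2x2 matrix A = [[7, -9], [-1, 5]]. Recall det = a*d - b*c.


For a 2x2 matrix [[a, b], [c, d]], det = a*d - b*c.
a = 7, b = -9, c = -1, d = 5
a*d = 7 * 5 = 35
b*c = -9 * -1 = 9
det = 35 - 9 = 26

26


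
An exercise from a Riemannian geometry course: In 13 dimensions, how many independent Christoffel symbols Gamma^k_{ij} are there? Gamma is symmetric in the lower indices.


Christoffel symbols Gamma^k_{ij} are symmetric in i,j, so there are d * d(d+1)/2 independent symbols.
d = 13
d(d+1)/2 = 13 * 14 / 2 = 91
Total = 13 * 91 = 1183

1183


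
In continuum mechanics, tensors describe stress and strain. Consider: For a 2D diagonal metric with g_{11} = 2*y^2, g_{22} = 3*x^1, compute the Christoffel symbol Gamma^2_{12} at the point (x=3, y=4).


For a diagonal metric, Gamma^k_{ij} = (1/2) g^{kk} (dg_{ik}/dx_j + dg_{jk}/dx_i - dg_{ij}/dx_k).
The metric is diagonal, so g_{ab} = 0 for a != b.
At the given point: g_{11} = 32, g_{22} = 9
g^{22} = 1/9
dg_{12}/dx_2 = 0 (off-diagonal)
dg_{22}/dx_1 = dg_{22}/dx_1 = 3
dg_{12}/dx_2 = 0 (off-diagonal)
Numerator = 0 + 3 - 0 = 3
Gamma^2_{12} = 3 / (2 * 9) = 1/6

1/6


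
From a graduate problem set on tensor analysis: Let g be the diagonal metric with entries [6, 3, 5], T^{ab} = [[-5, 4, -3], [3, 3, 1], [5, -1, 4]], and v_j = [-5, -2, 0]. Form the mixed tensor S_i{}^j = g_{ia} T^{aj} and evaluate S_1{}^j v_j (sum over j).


Step 1: lower the first index. For a diagonal metric, g_{ia} T^{aj} = g_{ii} T^{ij} (no sum on i).
g_{11} = 6
S_1{}^1 = 6 * T^{11} = 6 * -5 = -30
S_1{}^2 = 6 * T^{12} = 6 * 4 = 24
S_1{}^3 = 6 * T^{13} = 6 * -3 = -18
Step 2: contract S_1{}^j with v_j.
S_1{}^1 * v_1 = -30 * -5 = 150
S_1{}^2 * v_2 = 24 * -2 = -48
S_1{}^3 * v_3 = -18 * 0 = 0
Result = 150 + -48 + 0 = 102

102


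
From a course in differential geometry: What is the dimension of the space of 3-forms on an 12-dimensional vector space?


The dimension of the space of p-forms on an n-dimensional space is C(n, p).
n = 12, p = 3
C(12, 3) = 12! / (3! * 9!) = 220

220


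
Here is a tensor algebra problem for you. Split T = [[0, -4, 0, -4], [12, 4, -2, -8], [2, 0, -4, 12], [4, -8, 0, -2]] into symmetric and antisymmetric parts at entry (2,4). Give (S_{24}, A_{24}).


T_{24} = -8
T_{42} = -8
S_{24} = (-8 + -8)/2 = -16/2 = -8
A_{24} = (-8 - -8)/2 = 0/2 = 0
Check: S + A = -8 + 0 = -8 = T_{24}.

(-8, 0)


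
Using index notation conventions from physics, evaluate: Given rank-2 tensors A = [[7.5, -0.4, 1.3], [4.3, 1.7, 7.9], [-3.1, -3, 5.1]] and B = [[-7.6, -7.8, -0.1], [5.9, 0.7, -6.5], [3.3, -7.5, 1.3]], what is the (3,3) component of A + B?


Tensor addition is component-wise: (A + B)_{ij} = A_{ij} + B_{ij}.
A_{33} = 5.1
B_{33} = 1.3
(A + B)_{33} = 5.1 + 1.3 = 6.4

6.4


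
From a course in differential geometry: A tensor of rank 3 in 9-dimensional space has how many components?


The number of components of a rank-r tensor in d dimensions is d^r.
Here d = 9 and r = 3.
9^3 = 729

729


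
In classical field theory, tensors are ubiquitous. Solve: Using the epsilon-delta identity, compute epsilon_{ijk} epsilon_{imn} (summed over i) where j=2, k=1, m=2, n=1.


Using the identity: epsilon_{ijk} epsilon_{imn} = delta_{jm} delta_{kn} - delta_{jn} delta_{km}.
delta_{22} = 1
delta_{11} = 1
delta_{21} = 0
delta_{12} = 0
Result = 1 * 1 - 0 * 0 = 1 - 0 = 1

1


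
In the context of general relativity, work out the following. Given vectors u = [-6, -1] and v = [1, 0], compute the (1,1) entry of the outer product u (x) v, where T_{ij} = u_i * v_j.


The outer product entry T_{ij} = u_i * v_j.
We need i=1, j=1.
u_1 = -6, v_1 = 1
T_{1,1} = -6 * 1 = -6

-6


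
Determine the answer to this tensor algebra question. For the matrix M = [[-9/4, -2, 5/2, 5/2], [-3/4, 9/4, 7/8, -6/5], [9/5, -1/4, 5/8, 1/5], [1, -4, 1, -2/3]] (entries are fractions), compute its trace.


The trace is the sum of diagonal entries.
Diagonal: M[1,1] = -9/4, M[2,2] = 9/4, M[3,3] = 5/8, M[4,4] = -2/3
Tr(M) = -9/4 + 9/4 + 5/8 + -2/3
Computing step by step:
After adding M[1,1]: -9/4
After adding M[2,2]: 0
After adding M[3,3]: 5/8
After adding M[4,4]: -1/24
Tr(M) = -1/24

-1/24


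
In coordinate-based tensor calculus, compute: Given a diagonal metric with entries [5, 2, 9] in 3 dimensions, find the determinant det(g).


For a diagonal metric, the determinant is the product of diagonal entries.
Diagonal entries: 5, 2, 9
det(g) = 5 * 2 * 9 = 90

90


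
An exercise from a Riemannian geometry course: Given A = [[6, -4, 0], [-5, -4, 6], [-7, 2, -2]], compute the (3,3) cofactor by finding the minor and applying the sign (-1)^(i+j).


To find cofactor C_{33}, delete row 3 and column 3.
The resulting 2x2 submatrix is: [[6, -4], [-5, -4]]
Minor M_{33} = 6*-4 - -4*-5
  = -24 - 20 = -44
Sign = (-1)^(3+3) = (-1)^6 = 1
Cofactor C_{33} = 1 * -44 = -44

-44


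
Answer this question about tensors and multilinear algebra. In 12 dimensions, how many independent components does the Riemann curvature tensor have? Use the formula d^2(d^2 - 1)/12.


The Riemann tensor in d dimensions has d^2(d^2 - 1)/12 independent components.
d = 12, so d^2 = 144
d^2 - 1 = 143
d^2(d^2 - 1) = 144 * 143 = 20592
Divide by 12: 20592 / 12 = 1716

1716


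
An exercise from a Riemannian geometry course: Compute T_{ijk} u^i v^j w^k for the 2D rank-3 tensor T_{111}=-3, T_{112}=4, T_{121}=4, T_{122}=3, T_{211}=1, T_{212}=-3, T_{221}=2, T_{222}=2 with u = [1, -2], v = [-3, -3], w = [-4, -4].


S = sum over i,j,k of T_{ijk} u_i v_j w_k. Expanding all 8 terms:
T_{111}*u_1*v_1*w_1 = -3*1*-3*-4 = -36  (running total: -36)
T_{112}*u_1*v_1*w_2 = 4*1*-3*-4 = 48  (running total: 12)
T_{121}*u_1*v_2*w_1 = 4*1*-3*-4 = 48  (running total: 60)
T_{122}*u_1*v_2*w_2 = 3*1*-3*-4 = 36  (running total: 96)
T_{211}*u_2*v_1*w_1 = 1*-2*-3*-4 = -24  (running total: 72)
T_{212}*u_2*v_1*w_2 = -3*-2*-3*-4 = 72  (running total: 144)
T_{221}*u_2*v_2*w_1 = 2*-2*-3*-4 = -48  (running total: 96)
T_{222}*u_2*v_2*w_2 = 2*-2*-3*-4 = -48  (running total: 48)
S = 48

48


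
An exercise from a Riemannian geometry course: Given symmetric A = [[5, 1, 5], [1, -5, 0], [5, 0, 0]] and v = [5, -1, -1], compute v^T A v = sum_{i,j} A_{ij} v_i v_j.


First compute Av:
(Av)_1 = 5*5 + 1*-1 + 5*-1 = 19
(Av)_2 = 1*5 + -5*-1 + 0*-1 = 10
(Av)_3 = 5*5 + 0*-1 + 0*-1 = 25
Av = [19, 10, 25]
Then v^T (Av) = 5*19 + -1*10 + -1*25
= 95 + -10 + -25 = 60

60
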